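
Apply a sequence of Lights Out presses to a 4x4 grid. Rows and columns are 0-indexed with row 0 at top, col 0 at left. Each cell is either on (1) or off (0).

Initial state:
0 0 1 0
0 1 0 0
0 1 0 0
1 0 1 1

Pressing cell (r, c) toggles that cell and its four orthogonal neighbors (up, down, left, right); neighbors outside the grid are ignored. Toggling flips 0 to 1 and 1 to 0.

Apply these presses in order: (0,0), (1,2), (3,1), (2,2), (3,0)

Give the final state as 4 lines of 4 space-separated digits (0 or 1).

Answer: 1 1 0 0
1 0 0 1
1 1 0 1
1 0 1 1

Derivation:
After press 1 at (0,0):
1 1 1 0
1 1 0 0
0 1 0 0
1 0 1 1

After press 2 at (1,2):
1 1 0 0
1 0 1 1
0 1 1 0
1 0 1 1

After press 3 at (3,1):
1 1 0 0
1 0 1 1
0 0 1 0
0 1 0 1

After press 4 at (2,2):
1 1 0 0
1 0 0 1
0 1 0 1
0 1 1 1

After press 5 at (3,0):
1 1 0 0
1 0 0 1
1 1 0 1
1 0 1 1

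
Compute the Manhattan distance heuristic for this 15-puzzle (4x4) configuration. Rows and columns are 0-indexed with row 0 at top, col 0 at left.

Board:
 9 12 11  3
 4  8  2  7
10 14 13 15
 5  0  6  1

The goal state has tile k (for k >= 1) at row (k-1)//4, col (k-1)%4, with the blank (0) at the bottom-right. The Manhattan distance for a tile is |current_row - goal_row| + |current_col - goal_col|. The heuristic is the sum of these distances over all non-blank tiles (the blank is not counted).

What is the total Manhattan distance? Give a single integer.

Tile 9: at (0,0), goal (2,0), distance |0-2|+|0-0| = 2
Tile 12: at (0,1), goal (2,3), distance |0-2|+|1-3| = 4
Tile 11: at (0,2), goal (2,2), distance |0-2|+|2-2| = 2
Tile 3: at (0,3), goal (0,2), distance |0-0|+|3-2| = 1
Tile 4: at (1,0), goal (0,3), distance |1-0|+|0-3| = 4
Tile 8: at (1,1), goal (1,3), distance |1-1|+|1-3| = 2
Tile 2: at (1,2), goal (0,1), distance |1-0|+|2-1| = 2
Tile 7: at (1,3), goal (1,2), distance |1-1|+|3-2| = 1
Tile 10: at (2,0), goal (2,1), distance |2-2|+|0-1| = 1
Tile 14: at (2,1), goal (3,1), distance |2-3|+|1-1| = 1
Tile 13: at (2,2), goal (3,0), distance |2-3|+|2-0| = 3
Tile 15: at (2,3), goal (3,2), distance |2-3|+|3-2| = 2
Tile 5: at (3,0), goal (1,0), distance |3-1|+|0-0| = 2
Tile 6: at (3,2), goal (1,1), distance |3-1|+|2-1| = 3
Tile 1: at (3,3), goal (0,0), distance |3-0|+|3-0| = 6
Sum: 2 + 4 + 2 + 1 + 4 + 2 + 2 + 1 + 1 + 1 + 3 + 2 + 2 + 3 + 6 = 36

Answer: 36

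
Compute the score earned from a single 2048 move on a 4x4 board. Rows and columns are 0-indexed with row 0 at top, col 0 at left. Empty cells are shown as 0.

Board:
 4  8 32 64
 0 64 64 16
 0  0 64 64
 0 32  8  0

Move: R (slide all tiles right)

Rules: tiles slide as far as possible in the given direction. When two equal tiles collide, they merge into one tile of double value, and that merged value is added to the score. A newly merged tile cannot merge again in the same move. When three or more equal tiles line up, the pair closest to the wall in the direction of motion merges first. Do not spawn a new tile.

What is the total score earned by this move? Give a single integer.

Slide right:
row 0: [4, 8, 32, 64] -> [4, 8, 32, 64]  score +0 (running 0)
row 1: [0, 64, 64, 16] -> [0, 0, 128, 16]  score +128 (running 128)
row 2: [0, 0, 64, 64] -> [0, 0, 0, 128]  score +128 (running 256)
row 3: [0, 32, 8, 0] -> [0, 0, 32, 8]  score +0 (running 256)
Board after move:
  4   8  32  64
  0   0 128  16
  0   0   0 128
  0   0  32   8

Answer: 256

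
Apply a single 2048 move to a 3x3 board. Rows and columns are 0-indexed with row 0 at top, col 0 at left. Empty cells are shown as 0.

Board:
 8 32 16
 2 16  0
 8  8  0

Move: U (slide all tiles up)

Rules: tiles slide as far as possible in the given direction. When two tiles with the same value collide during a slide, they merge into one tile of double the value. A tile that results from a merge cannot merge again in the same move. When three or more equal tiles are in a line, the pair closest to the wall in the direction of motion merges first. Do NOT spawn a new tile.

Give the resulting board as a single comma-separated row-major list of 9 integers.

Slide up:
col 0: [8, 2, 8] -> [8, 2, 8]
col 1: [32, 16, 8] -> [32, 16, 8]
col 2: [16, 0, 0] -> [16, 0, 0]

Answer: 8, 32, 16, 2, 16, 0, 8, 8, 0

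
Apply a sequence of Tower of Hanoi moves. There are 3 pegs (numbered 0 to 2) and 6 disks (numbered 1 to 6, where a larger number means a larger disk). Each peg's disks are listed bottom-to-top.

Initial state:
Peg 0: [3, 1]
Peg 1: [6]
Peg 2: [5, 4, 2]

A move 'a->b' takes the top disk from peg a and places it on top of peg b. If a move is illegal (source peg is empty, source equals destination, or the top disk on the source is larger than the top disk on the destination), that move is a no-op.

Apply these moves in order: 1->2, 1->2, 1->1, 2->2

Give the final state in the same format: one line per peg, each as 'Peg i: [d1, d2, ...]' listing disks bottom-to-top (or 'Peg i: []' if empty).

After move 1 (1->2):
Peg 0: [3, 1]
Peg 1: [6]
Peg 2: [5, 4, 2]

After move 2 (1->2):
Peg 0: [3, 1]
Peg 1: [6]
Peg 2: [5, 4, 2]

After move 3 (1->1):
Peg 0: [3, 1]
Peg 1: [6]
Peg 2: [5, 4, 2]

After move 4 (2->2):
Peg 0: [3, 1]
Peg 1: [6]
Peg 2: [5, 4, 2]

Answer: Peg 0: [3, 1]
Peg 1: [6]
Peg 2: [5, 4, 2]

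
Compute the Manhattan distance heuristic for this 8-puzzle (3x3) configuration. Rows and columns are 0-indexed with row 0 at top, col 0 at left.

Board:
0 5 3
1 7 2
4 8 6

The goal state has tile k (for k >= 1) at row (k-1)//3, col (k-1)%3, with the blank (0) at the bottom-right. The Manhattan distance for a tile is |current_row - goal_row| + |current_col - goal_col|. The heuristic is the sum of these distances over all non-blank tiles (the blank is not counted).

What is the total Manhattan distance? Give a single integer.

Tile 5: (0,1)->(1,1) = 1
Tile 3: (0,2)->(0,2) = 0
Tile 1: (1,0)->(0,0) = 1
Tile 7: (1,1)->(2,0) = 2
Tile 2: (1,2)->(0,1) = 2
Tile 4: (2,0)->(1,0) = 1
Tile 8: (2,1)->(2,1) = 0
Tile 6: (2,2)->(1,2) = 1
Sum: 1 + 0 + 1 + 2 + 2 + 1 + 0 + 1 = 8

Answer: 8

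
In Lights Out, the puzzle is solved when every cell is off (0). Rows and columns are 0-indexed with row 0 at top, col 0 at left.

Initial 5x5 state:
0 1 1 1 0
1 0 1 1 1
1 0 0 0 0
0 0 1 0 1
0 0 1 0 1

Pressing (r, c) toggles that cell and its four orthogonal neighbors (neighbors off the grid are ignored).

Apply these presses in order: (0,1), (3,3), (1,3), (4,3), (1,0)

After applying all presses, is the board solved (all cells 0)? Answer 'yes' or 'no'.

Answer: yes

Derivation:
After press 1 at (0,1):
1 0 0 1 0
1 1 1 1 1
1 0 0 0 0
0 0 1 0 1
0 0 1 0 1

After press 2 at (3,3):
1 0 0 1 0
1 1 1 1 1
1 0 0 1 0
0 0 0 1 0
0 0 1 1 1

After press 3 at (1,3):
1 0 0 0 0
1 1 0 0 0
1 0 0 0 0
0 0 0 1 0
0 0 1 1 1

After press 4 at (4,3):
1 0 0 0 0
1 1 0 0 0
1 0 0 0 0
0 0 0 0 0
0 0 0 0 0

After press 5 at (1,0):
0 0 0 0 0
0 0 0 0 0
0 0 0 0 0
0 0 0 0 0
0 0 0 0 0

Lights still on: 0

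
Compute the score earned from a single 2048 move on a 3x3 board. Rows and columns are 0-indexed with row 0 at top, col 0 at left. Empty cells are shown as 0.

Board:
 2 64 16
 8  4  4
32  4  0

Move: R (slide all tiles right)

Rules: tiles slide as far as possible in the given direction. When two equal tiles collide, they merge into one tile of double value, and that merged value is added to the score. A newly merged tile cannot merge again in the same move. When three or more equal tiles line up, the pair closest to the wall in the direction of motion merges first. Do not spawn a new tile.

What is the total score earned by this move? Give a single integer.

Answer: 8

Derivation:
Slide right:
row 0: [2, 64, 16] -> [2, 64, 16]  score +0 (running 0)
row 1: [8, 4, 4] -> [0, 8, 8]  score +8 (running 8)
row 2: [32, 4, 0] -> [0, 32, 4]  score +0 (running 8)
Board after move:
 2 64 16
 0  8  8
 0 32  4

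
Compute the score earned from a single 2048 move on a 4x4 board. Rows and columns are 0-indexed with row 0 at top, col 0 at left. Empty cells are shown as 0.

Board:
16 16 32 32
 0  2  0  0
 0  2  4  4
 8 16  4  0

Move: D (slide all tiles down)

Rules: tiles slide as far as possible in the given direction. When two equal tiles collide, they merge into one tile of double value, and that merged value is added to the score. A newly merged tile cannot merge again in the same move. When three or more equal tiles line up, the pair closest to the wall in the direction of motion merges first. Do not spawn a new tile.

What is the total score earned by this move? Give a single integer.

Answer: 12

Derivation:
Slide down:
col 0: [16, 0, 0, 8] -> [0, 0, 16, 8]  score +0 (running 0)
col 1: [16, 2, 2, 16] -> [0, 16, 4, 16]  score +4 (running 4)
col 2: [32, 0, 4, 4] -> [0, 0, 32, 8]  score +8 (running 12)
col 3: [32, 0, 4, 0] -> [0, 0, 32, 4]  score +0 (running 12)
Board after move:
 0  0  0  0
 0 16  0  0
16  4 32 32
 8 16  8  4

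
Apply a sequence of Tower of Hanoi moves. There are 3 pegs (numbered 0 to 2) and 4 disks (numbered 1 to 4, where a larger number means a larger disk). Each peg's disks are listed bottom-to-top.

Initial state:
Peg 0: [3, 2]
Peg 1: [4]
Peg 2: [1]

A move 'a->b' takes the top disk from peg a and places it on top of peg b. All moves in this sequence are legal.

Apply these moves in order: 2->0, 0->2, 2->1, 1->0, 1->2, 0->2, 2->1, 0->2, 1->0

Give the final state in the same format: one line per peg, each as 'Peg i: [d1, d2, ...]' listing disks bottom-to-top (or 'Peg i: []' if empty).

After move 1 (2->0):
Peg 0: [3, 2, 1]
Peg 1: [4]
Peg 2: []

After move 2 (0->2):
Peg 0: [3, 2]
Peg 1: [4]
Peg 2: [1]

After move 3 (2->1):
Peg 0: [3, 2]
Peg 1: [4, 1]
Peg 2: []

After move 4 (1->0):
Peg 0: [3, 2, 1]
Peg 1: [4]
Peg 2: []

After move 5 (1->2):
Peg 0: [3, 2, 1]
Peg 1: []
Peg 2: [4]

After move 6 (0->2):
Peg 0: [3, 2]
Peg 1: []
Peg 2: [4, 1]

After move 7 (2->1):
Peg 0: [3, 2]
Peg 1: [1]
Peg 2: [4]

After move 8 (0->2):
Peg 0: [3]
Peg 1: [1]
Peg 2: [4, 2]

After move 9 (1->0):
Peg 0: [3, 1]
Peg 1: []
Peg 2: [4, 2]

Answer: Peg 0: [3, 1]
Peg 1: []
Peg 2: [4, 2]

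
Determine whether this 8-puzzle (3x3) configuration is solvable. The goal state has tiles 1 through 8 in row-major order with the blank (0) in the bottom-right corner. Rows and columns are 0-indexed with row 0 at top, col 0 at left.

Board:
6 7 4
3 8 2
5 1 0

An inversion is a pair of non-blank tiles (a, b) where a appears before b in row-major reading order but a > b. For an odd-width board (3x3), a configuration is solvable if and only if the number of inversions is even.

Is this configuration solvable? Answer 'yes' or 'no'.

Answer: yes

Derivation:
Inversions (pairs i<j in row-major order where tile[i] > tile[j] > 0): 20
20 is even, so the puzzle is solvable.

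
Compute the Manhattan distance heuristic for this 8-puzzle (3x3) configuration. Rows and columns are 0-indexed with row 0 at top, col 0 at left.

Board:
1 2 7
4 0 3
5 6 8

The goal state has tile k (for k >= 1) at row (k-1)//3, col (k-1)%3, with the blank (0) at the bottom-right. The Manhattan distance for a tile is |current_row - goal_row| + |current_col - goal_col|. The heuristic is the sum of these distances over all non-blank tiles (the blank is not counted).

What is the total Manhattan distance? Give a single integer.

Tile 1: (0,0)->(0,0) = 0
Tile 2: (0,1)->(0,1) = 0
Tile 7: (0,2)->(2,0) = 4
Tile 4: (1,0)->(1,0) = 0
Tile 3: (1,2)->(0,2) = 1
Tile 5: (2,0)->(1,1) = 2
Tile 6: (2,1)->(1,2) = 2
Tile 8: (2,2)->(2,1) = 1
Sum: 0 + 0 + 4 + 0 + 1 + 2 + 2 + 1 = 10

Answer: 10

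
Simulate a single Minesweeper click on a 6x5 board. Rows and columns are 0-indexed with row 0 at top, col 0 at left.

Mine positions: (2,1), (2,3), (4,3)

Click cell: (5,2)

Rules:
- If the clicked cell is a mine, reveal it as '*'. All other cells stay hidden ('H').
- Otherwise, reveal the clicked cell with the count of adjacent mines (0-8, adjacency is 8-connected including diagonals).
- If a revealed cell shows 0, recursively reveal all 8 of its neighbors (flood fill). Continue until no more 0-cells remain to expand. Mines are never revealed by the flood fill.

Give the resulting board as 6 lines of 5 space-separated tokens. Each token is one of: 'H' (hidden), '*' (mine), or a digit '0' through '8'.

H H H H H
H H H H H
H H H H H
H H H H H
H H H H H
H H 1 H H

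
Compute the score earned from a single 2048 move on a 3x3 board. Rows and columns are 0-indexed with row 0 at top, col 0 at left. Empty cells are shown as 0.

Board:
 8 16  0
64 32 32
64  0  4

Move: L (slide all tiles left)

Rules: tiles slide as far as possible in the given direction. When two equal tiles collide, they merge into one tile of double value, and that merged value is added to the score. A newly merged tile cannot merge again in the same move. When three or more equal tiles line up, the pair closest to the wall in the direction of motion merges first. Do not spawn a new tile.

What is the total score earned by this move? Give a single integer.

Answer: 64

Derivation:
Slide left:
row 0: [8, 16, 0] -> [8, 16, 0]  score +0 (running 0)
row 1: [64, 32, 32] -> [64, 64, 0]  score +64 (running 64)
row 2: [64, 0, 4] -> [64, 4, 0]  score +0 (running 64)
Board after move:
 8 16  0
64 64  0
64  4  0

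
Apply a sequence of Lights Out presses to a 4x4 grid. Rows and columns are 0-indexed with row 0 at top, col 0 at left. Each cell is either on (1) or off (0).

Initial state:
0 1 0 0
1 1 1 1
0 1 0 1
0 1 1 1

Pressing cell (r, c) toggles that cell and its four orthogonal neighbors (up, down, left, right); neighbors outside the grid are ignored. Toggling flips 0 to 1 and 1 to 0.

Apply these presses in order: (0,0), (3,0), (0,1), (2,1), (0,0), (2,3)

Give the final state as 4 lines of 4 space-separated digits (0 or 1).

Answer: 1 0 1 0
1 1 1 0
0 0 0 0
1 1 1 0

Derivation:
After press 1 at (0,0):
1 0 0 0
0 1 1 1
0 1 0 1
0 1 1 1

After press 2 at (3,0):
1 0 0 0
0 1 1 1
1 1 0 1
1 0 1 1

After press 3 at (0,1):
0 1 1 0
0 0 1 1
1 1 0 1
1 0 1 1

After press 4 at (2,1):
0 1 1 0
0 1 1 1
0 0 1 1
1 1 1 1

After press 5 at (0,0):
1 0 1 0
1 1 1 1
0 0 1 1
1 1 1 1

After press 6 at (2,3):
1 0 1 0
1 1 1 0
0 0 0 0
1 1 1 0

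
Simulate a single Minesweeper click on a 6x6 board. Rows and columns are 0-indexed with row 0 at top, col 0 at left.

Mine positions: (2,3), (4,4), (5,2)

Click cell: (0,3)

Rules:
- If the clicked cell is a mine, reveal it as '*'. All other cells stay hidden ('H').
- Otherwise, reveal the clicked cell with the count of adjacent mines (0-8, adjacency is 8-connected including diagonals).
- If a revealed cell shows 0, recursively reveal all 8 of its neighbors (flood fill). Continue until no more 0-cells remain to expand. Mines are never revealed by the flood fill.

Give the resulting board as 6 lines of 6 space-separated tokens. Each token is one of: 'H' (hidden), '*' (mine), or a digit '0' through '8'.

0 0 0 0 0 0
0 0 1 1 1 0
0 0 1 H 1 0
0 0 1 H 2 1
0 1 1 H H H
0 1 H H H H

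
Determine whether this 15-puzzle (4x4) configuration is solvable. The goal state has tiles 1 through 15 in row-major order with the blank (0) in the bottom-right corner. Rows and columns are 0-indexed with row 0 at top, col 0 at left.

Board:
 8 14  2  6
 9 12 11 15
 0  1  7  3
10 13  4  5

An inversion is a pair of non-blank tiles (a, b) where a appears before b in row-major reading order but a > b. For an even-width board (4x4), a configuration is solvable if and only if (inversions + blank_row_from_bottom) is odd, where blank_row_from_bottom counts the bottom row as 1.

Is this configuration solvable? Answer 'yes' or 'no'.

Inversions: 56
Blank is in row 2 (0-indexed from top), which is row 2 counting from the bottom (bottom = 1).
56 + 2 = 58, which is even, so the puzzle is not solvable.

Answer: no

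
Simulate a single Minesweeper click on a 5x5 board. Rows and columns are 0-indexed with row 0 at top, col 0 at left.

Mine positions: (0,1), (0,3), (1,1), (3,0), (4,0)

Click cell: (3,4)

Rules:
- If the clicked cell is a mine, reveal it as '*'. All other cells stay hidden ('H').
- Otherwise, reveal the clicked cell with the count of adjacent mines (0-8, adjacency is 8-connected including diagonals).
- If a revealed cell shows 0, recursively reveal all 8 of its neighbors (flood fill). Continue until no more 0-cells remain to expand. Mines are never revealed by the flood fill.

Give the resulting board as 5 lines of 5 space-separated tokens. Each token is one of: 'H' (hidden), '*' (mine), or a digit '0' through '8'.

H H H H H
H H 3 1 1
H 2 1 0 0
H 2 0 0 0
H 2 0 0 0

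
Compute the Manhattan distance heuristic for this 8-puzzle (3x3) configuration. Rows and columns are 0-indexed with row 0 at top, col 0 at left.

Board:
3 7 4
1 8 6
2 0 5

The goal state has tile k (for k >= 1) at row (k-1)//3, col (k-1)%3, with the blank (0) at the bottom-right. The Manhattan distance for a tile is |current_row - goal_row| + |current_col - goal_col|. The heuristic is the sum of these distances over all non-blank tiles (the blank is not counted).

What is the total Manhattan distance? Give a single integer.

Answer: 15

Derivation:
Tile 3: (0,0)->(0,2) = 2
Tile 7: (0,1)->(2,0) = 3
Tile 4: (0,2)->(1,0) = 3
Tile 1: (1,0)->(0,0) = 1
Tile 8: (1,1)->(2,1) = 1
Tile 6: (1,2)->(1,2) = 0
Tile 2: (2,0)->(0,1) = 3
Tile 5: (2,2)->(1,1) = 2
Sum: 2 + 3 + 3 + 1 + 1 + 0 + 3 + 2 = 15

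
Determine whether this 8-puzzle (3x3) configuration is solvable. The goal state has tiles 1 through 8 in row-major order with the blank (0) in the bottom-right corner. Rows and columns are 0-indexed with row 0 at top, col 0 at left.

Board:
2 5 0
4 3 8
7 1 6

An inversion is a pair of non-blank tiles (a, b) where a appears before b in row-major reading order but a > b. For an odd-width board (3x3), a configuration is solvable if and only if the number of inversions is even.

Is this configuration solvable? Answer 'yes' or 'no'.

Answer: yes

Derivation:
Inversions (pairs i<j in row-major order where tile[i] > tile[j] > 0): 12
12 is even, so the puzzle is solvable.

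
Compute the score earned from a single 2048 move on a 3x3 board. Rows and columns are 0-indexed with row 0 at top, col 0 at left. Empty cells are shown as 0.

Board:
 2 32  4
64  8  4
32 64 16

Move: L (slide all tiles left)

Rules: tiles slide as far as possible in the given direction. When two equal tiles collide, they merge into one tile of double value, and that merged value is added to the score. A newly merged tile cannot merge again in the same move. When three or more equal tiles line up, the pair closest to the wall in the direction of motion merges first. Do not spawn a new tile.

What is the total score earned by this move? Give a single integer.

Answer: 0

Derivation:
Slide left:
row 0: [2, 32, 4] -> [2, 32, 4]  score +0 (running 0)
row 1: [64, 8, 4] -> [64, 8, 4]  score +0 (running 0)
row 2: [32, 64, 16] -> [32, 64, 16]  score +0 (running 0)
Board after move:
 2 32  4
64  8  4
32 64 16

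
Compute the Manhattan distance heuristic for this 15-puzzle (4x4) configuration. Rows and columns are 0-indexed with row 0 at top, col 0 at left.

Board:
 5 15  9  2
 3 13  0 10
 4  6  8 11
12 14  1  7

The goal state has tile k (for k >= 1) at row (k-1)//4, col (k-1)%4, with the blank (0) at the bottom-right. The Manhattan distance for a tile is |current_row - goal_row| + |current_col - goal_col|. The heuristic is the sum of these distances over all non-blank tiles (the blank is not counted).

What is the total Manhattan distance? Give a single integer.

Answer: 41

Derivation:
Tile 5: (0,0)->(1,0) = 1
Tile 15: (0,1)->(3,2) = 4
Tile 9: (0,2)->(2,0) = 4
Tile 2: (0,3)->(0,1) = 2
Tile 3: (1,0)->(0,2) = 3
Tile 13: (1,1)->(3,0) = 3
Tile 10: (1,3)->(2,1) = 3
Tile 4: (2,0)->(0,3) = 5
Tile 6: (2,1)->(1,1) = 1
Tile 8: (2,2)->(1,3) = 2
Tile 11: (2,3)->(2,2) = 1
Tile 12: (3,0)->(2,3) = 4
Tile 14: (3,1)->(3,1) = 0
Tile 1: (3,2)->(0,0) = 5
Tile 7: (3,3)->(1,2) = 3
Sum: 1 + 4 + 4 + 2 + 3 + 3 + 3 + 5 + 1 + 2 + 1 + 4 + 0 + 5 + 3 = 41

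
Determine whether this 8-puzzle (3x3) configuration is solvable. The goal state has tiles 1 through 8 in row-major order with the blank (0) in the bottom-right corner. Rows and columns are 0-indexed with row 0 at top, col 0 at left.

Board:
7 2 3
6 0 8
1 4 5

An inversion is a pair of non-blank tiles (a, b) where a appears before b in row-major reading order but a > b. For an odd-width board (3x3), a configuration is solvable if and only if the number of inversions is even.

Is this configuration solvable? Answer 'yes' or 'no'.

Answer: yes

Derivation:
Inversions (pairs i<j in row-major order where tile[i] > tile[j] > 0): 14
14 is even, so the puzzle is solvable.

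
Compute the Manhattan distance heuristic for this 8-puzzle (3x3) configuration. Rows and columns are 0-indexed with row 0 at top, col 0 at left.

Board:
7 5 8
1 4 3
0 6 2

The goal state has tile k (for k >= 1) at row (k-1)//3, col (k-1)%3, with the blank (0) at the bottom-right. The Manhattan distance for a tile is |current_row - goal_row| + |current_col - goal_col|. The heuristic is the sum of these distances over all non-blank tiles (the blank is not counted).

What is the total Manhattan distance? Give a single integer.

Tile 7: (0,0)->(2,0) = 2
Tile 5: (0,1)->(1,1) = 1
Tile 8: (0,2)->(2,1) = 3
Tile 1: (1,0)->(0,0) = 1
Tile 4: (1,1)->(1,0) = 1
Tile 3: (1,2)->(0,2) = 1
Tile 6: (2,1)->(1,2) = 2
Tile 2: (2,2)->(0,1) = 3
Sum: 2 + 1 + 3 + 1 + 1 + 1 + 2 + 3 = 14

Answer: 14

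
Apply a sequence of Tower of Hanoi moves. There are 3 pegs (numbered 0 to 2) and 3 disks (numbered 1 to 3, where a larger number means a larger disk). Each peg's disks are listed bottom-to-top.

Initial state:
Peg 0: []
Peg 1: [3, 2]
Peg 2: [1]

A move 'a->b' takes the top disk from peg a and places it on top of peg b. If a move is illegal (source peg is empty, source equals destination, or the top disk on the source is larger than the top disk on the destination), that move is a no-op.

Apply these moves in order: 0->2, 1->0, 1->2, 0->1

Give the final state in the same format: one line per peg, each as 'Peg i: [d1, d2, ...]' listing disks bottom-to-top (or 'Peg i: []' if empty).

After move 1 (0->2):
Peg 0: []
Peg 1: [3, 2]
Peg 2: [1]

After move 2 (1->0):
Peg 0: [2]
Peg 1: [3]
Peg 2: [1]

After move 3 (1->2):
Peg 0: [2]
Peg 1: [3]
Peg 2: [1]

After move 4 (0->1):
Peg 0: []
Peg 1: [3, 2]
Peg 2: [1]

Answer: Peg 0: []
Peg 1: [3, 2]
Peg 2: [1]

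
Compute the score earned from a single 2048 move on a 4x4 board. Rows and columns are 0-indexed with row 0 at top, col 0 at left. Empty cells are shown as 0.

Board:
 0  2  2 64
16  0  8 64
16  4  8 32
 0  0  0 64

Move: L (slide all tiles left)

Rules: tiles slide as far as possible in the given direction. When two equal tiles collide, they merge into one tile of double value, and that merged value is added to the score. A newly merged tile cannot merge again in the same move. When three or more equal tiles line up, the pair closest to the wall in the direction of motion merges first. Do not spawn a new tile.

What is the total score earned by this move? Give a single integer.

Slide left:
row 0: [0, 2, 2, 64] -> [4, 64, 0, 0]  score +4 (running 4)
row 1: [16, 0, 8, 64] -> [16, 8, 64, 0]  score +0 (running 4)
row 2: [16, 4, 8, 32] -> [16, 4, 8, 32]  score +0 (running 4)
row 3: [0, 0, 0, 64] -> [64, 0, 0, 0]  score +0 (running 4)
Board after move:
 4 64  0  0
16  8 64  0
16  4  8 32
64  0  0  0

Answer: 4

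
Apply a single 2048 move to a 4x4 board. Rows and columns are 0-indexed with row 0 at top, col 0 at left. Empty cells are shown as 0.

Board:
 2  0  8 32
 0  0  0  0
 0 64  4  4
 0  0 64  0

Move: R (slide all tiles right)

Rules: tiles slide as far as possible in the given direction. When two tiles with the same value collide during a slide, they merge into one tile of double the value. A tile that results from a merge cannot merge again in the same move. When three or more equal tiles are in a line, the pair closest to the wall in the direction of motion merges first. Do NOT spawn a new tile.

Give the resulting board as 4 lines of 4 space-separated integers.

Answer:  0  2  8 32
 0  0  0  0
 0  0 64  8
 0  0  0 64

Derivation:
Slide right:
row 0: [2, 0, 8, 32] -> [0, 2, 8, 32]
row 1: [0, 0, 0, 0] -> [0, 0, 0, 0]
row 2: [0, 64, 4, 4] -> [0, 0, 64, 8]
row 3: [0, 0, 64, 0] -> [0, 0, 0, 64]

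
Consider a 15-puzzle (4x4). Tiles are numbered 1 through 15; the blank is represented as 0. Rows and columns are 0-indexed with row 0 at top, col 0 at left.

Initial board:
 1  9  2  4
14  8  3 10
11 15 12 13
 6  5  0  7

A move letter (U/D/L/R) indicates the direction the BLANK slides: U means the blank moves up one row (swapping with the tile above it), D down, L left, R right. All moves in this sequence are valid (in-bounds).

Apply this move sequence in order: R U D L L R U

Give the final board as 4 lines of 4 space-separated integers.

After move 1 (R):
 1  9  2  4
14  8  3 10
11 15 12 13
 6  5  7  0

After move 2 (U):
 1  9  2  4
14  8  3 10
11 15 12  0
 6  5  7 13

After move 3 (D):
 1  9  2  4
14  8  3 10
11 15 12 13
 6  5  7  0

After move 4 (L):
 1  9  2  4
14  8  3 10
11 15 12 13
 6  5  0  7

After move 5 (L):
 1  9  2  4
14  8  3 10
11 15 12 13
 6  0  5  7

After move 6 (R):
 1  9  2  4
14  8  3 10
11 15 12 13
 6  5  0  7

After move 7 (U):
 1  9  2  4
14  8  3 10
11 15  0 13
 6  5 12  7

Answer:  1  9  2  4
14  8  3 10
11 15  0 13
 6  5 12  7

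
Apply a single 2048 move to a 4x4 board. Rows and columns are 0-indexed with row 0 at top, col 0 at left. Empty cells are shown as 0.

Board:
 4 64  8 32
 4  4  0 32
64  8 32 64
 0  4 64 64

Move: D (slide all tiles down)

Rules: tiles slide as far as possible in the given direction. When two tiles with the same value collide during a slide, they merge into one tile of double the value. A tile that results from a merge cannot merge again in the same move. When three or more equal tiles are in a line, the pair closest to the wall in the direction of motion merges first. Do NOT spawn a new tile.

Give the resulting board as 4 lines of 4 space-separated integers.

Answer:   0  64   0   0
  0   4   8   0
  8   8  32  64
 64   4  64 128

Derivation:
Slide down:
col 0: [4, 4, 64, 0] -> [0, 0, 8, 64]
col 1: [64, 4, 8, 4] -> [64, 4, 8, 4]
col 2: [8, 0, 32, 64] -> [0, 8, 32, 64]
col 3: [32, 32, 64, 64] -> [0, 0, 64, 128]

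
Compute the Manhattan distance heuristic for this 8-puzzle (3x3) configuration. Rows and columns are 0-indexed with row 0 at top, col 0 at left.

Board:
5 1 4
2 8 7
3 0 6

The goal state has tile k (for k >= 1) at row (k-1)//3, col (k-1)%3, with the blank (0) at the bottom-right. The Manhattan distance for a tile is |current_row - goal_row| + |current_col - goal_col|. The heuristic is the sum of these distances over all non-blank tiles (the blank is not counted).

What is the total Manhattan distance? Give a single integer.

Tile 5: (0,0)->(1,1) = 2
Tile 1: (0,1)->(0,0) = 1
Tile 4: (0,2)->(1,0) = 3
Tile 2: (1,0)->(0,1) = 2
Tile 8: (1,1)->(2,1) = 1
Tile 7: (1,2)->(2,0) = 3
Tile 3: (2,0)->(0,2) = 4
Tile 6: (2,2)->(1,2) = 1
Sum: 2 + 1 + 3 + 2 + 1 + 3 + 4 + 1 = 17

Answer: 17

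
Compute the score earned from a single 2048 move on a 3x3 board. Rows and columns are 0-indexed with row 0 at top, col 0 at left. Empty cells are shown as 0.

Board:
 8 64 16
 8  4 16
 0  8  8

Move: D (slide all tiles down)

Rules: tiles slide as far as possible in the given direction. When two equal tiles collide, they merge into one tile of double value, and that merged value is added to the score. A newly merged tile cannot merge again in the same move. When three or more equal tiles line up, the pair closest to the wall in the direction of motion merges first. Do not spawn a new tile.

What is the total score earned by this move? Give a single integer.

Answer: 48

Derivation:
Slide down:
col 0: [8, 8, 0] -> [0, 0, 16]  score +16 (running 16)
col 1: [64, 4, 8] -> [64, 4, 8]  score +0 (running 16)
col 2: [16, 16, 8] -> [0, 32, 8]  score +32 (running 48)
Board after move:
 0 64  0
 0  4 32
16  8  8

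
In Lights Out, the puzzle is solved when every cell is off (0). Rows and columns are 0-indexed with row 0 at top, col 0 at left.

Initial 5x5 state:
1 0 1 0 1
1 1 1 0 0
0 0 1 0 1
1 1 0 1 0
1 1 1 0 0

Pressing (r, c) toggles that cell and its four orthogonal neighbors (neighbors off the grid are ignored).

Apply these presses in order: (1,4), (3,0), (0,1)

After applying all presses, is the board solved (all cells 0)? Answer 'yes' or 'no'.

Answer: no

Derivation:
After press 1 at (1,4):
1 0 1 0 0
1 1 1 1 1
0 0 1 0 0
1 1 0 1 0
1 1 1 0 0

After press 2 at (3,0):
1 0 1 0 0
1 1 1 1 1
1 0 1 0 0
0 0 0 1 0
0 1 1 0 0

After press 3 at (0,1):
0 1 0 0 0
1 0 1 1 1
1 0 1 0 0
0 0 0 1 0
0 1 1 0 0

Lights still on: 10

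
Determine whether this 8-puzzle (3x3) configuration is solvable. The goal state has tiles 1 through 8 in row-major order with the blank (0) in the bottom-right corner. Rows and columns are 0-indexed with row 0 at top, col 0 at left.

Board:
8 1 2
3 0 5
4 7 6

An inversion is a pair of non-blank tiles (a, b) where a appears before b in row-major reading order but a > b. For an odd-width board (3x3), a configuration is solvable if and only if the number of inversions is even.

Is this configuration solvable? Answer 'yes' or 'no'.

Inversions (pairs i<j in row-major order where tile[i] > tile[j] > 0): 9
9 is odd, so the puzzle is not solvable.

Answer: no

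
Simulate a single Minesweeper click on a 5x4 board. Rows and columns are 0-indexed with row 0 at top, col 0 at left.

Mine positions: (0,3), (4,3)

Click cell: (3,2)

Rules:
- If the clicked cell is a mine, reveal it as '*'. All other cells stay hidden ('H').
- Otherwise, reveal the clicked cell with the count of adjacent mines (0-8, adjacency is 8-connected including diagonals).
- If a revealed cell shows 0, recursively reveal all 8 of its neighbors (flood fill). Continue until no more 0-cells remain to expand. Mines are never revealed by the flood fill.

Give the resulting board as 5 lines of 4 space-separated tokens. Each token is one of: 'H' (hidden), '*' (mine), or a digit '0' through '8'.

H H H H
H H H H
H H H H
H H 1 H
H H H H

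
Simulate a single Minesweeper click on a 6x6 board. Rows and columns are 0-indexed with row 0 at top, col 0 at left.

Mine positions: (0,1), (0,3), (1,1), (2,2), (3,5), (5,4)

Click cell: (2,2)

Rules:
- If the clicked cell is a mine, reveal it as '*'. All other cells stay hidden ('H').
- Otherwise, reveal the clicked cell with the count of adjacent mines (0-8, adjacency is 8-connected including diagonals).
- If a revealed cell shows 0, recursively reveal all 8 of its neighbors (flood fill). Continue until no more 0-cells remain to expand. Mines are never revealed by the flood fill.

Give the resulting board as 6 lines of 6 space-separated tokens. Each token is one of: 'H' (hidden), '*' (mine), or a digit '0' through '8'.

H H H H H H
H H H H H H
H H * H H H
H H H H H H
H H H H H H
H H H H H H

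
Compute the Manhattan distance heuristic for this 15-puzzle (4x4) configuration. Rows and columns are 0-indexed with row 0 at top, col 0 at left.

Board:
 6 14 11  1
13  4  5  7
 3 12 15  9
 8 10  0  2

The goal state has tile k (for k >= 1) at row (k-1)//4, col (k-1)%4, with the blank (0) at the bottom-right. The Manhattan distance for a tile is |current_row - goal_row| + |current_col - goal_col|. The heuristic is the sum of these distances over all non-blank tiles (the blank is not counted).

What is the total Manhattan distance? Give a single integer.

Tile 6: (0,0)->(1,1) = 2
Tile 14: (0,1)->(3,1) = 3
Tile 11: (0,2)->(2,2) = 2
Tile 1: (0,3)->(0,0) = 3
Tile 13: (1,0)->(3,0) = 2
Tile 4: (1,1)->(0,3) = 3
Tile 5: (1,2)->(1,0) = 2
Tile 7: (1,3)->(1,2) = 1
Tile 3: (2,0)->(0,2) = 4
Tile 12: (2,1)->(2,3) = 2
Tile 15: (2,2)->(3,2) = 1
Tile 9: (2,3)->(2,0) = 3
Tile 8: (3,0)->(1,3) = 5
Tile 10: (3,1)->(2,1) = 1
Tile 2: (3,3)->(0,1) = 5
Sum: 2 + 3 + 2 + 3 + 2 + 3 + 2 + 1 + 4 + 2 + 1 + 3 + 5 + 1 + 5 = 39

Answer: 39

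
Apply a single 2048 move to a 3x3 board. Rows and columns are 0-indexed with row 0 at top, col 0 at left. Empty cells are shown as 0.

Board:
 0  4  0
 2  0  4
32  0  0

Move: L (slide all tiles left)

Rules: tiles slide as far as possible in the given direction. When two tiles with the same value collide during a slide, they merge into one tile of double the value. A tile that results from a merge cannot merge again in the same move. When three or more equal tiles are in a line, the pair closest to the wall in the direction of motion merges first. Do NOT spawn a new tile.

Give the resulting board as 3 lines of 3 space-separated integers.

Answer:  4  0  0
 2  4  0
32  0  0

Derivation:
Slide left:
row 0: [0, 4, 0] -> [4, 0, 0]
row 1: [2, 0, 4] -> [2, 4, 0]
row 2: [32, 0, 0] -> [32, 0, 0]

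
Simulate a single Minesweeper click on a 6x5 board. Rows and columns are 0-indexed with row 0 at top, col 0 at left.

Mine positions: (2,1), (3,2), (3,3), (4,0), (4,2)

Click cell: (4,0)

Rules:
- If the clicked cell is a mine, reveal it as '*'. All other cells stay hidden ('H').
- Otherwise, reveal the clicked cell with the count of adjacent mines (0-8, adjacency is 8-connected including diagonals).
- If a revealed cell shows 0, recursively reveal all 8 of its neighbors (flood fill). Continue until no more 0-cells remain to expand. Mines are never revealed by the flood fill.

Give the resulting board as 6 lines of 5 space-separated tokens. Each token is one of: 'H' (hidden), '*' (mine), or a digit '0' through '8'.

H H H H H
H H H H H
H H H H H
H H H H H
* H H H H
H H H H H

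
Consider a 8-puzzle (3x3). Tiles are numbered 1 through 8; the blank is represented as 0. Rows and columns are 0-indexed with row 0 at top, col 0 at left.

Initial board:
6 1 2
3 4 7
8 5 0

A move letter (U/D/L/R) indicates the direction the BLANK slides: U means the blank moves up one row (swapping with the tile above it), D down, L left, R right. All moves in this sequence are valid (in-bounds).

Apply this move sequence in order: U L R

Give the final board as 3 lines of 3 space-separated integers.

Answer: 6 1 2
3 4 0
8 5 7

Derivation:
After move 1 (U):
6 1 2
3 4 0
8 5 7

After move 2 (L):
6 1 2
3 0 4
8 5 7

After move 3 (R):
6 1 2
3 4 0
8 5 7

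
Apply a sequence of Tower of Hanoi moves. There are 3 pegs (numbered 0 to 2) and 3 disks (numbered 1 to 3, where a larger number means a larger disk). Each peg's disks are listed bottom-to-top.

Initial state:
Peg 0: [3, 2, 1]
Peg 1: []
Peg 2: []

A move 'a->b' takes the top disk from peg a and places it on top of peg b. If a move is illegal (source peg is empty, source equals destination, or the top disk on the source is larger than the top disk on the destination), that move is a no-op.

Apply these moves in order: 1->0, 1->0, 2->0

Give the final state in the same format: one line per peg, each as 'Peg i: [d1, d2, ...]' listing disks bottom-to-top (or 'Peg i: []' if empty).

Answer: Peg 0: [3, 2, 1]
Peg 1: []
Peg 2: []

Derivation:
After move 1 (1->0):
Peg 0: [3, 2, 1]
Peg 1: []
Peg 2: []

After move 2 (1->0):
Peg 0: [3, 2, 1]
Peg 1: []
Peg 2: []

After move 3 (2->0):
Peg 0: [3, 2, 1]
Peg 1: []
Peg 2: []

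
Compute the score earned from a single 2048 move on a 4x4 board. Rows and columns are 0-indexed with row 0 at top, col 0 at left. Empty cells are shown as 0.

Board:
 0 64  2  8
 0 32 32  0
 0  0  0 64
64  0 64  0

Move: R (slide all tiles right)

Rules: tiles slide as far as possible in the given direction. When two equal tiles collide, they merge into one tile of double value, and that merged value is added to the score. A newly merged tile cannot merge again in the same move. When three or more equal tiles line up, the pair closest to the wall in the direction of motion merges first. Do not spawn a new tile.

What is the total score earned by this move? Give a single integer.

Slide right:
row 0: [0, 64, 2, 8] -> [0, 64, 2, 8]  score +0 (running 0)
row 1: [0, 32, 32, 0] -> [0, 0, 0, 64]  score +64 (running 64)
row 2: [0, 0, 0, 64] -> [0, 0, 0, 64]  score +0 (running 64)
row 3: [64, 0, 64, 0] -> [0, 0, 0, 128]  score +128 (running 192)
Board after move:
  0  64   2   8
  0   0   0  64
  0   0   0  64
  0   0   0 128

Answer: 192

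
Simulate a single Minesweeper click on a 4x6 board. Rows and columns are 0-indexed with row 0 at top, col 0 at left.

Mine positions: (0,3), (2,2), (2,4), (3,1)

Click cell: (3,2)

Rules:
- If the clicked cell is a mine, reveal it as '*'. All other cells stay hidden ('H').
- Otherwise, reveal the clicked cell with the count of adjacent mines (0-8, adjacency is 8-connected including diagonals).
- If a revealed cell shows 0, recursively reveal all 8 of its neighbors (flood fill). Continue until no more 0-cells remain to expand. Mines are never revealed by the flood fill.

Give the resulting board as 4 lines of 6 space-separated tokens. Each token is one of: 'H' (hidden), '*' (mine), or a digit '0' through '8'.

H H H H H H
H H H H H H
H H H H H H
H H 2 H H H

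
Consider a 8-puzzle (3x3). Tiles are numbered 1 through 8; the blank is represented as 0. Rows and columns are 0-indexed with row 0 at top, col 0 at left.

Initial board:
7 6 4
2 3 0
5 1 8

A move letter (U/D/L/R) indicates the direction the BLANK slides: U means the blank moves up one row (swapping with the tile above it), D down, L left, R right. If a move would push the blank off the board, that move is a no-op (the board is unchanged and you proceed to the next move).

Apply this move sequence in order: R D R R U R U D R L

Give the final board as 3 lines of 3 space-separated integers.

After move 1 (R):
7 6 4
2 3 0
5 1 8

After move 2 (D):
7 6 4
2 3 8
5 1 0

After move 3 (R):
7 6 4
2 3 8
5 1 0

After move 4 (R):
7 6 4
2 3 8
5 1 0

After move 5 (U):
7 6 4
2 3 0
5 1 8

After move 6 (R):
7 6 4
2 3 0
5 1 8

After move 7 (U):
7 6 0
2 3 4
5 1 8

After move 8 (D):
7 6 4
2 3 0
5 1 8

After move 9 (R):
7 6 4
2 3 0
5 1 8

After move 10 (L):
7 6 4
2 0 3
5 1 8

Answer: 7 6 4
2 0 3
5 1 8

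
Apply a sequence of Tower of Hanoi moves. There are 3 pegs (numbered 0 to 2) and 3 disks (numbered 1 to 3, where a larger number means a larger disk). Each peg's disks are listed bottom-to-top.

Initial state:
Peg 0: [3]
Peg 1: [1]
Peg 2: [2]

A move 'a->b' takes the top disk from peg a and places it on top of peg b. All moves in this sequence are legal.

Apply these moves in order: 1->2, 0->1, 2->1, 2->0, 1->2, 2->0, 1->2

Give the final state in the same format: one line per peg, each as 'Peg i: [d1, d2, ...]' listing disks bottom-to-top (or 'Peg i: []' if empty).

Answer: Peg 0: [2, 1]
Peg 1: []
Peg 2: [3]

Derivation:
After move 1 (1->2):
Peg 0: [3]
Peg 1: []
Peg 2: [2, 1]

After move 2 (0->1):
Peg 0: []
Peg 1: [3]
Peg 2: [2, 1]

After move 3 (2->1):
Peg 0: []
Peg 1: [3, 1]
Peg 2: [2]

After move 4 (2->0):
Peg 0: [2]
Peg 1: [3, 1]
Peg 2: []

After move 5 (1->2):
Peg 0: [2]
Peg 1: [3]
Peg 2: [1]

After move 6 (2->0):
Peg 0: [2, 1]
Peg 1: [3]
Peg 2: []

After move 7 (1->2):
Peg 0: [2, 1]
Peg 1: []
Peg 2: [3]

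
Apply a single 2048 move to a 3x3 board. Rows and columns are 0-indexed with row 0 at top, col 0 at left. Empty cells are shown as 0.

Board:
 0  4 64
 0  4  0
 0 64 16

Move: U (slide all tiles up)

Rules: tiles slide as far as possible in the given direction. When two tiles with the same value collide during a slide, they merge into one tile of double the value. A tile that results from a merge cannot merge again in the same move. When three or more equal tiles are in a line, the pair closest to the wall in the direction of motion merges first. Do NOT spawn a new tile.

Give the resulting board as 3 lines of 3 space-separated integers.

Slide up:
col 0: [0, 0, 0] -> [0, 0, 0]
col 1: [4, 4, 64] -> [8, 64, 0]
col 2: [64, 0, 16] -> [64, 16, 0]

Answer:  0  8 64
 0 64 16
 0  0  0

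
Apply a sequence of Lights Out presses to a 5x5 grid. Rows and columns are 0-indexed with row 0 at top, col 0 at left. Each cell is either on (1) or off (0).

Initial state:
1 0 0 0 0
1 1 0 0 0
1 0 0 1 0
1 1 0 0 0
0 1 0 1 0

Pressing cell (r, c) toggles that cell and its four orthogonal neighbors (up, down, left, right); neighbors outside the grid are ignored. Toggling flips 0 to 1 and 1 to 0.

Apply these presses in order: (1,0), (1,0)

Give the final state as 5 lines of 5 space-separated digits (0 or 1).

Answer: 1 0 0 0 0
1 1 0 0 0
1 0 0 1 0
1 1 0 0 0
0 1 0 1 0

Derivation:
After press 1 at (1,0):
0 0 0 0 0
0 0 0 0 0
0 0 0 1 0
1 1 0 0 0
0 1 0 1 0

After press 2 at (1,0):
1 0 0 0 0
1 1 0 0 0
1 0 0 1 0
1 1 0 0 0
0 1 0 1 0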